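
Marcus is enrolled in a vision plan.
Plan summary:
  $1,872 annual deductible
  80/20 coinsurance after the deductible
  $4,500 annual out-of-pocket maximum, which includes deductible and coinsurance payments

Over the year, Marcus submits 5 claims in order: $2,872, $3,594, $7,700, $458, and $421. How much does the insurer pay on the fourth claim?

Bill 1, $2,872: deductible takes $1,872, $1,000 remains; coinsurance $1,000 × 20% = $200. Member owes $2,072 (running OOP $2,072). Insurer: $2,872 − $2,072 = $800.
Bill 2, $3,594: deductible already satisfied, so member's share is 20% × $3,594 = $718.80. Member pays $718.80; OOP now $2,790.80. Plan pays $3,594 − $718.80 = $2,875.20.
Bill 3, $7,700: deductible already satisfied, so member's share is 20% × $7,700 = $1,540. Member owes $1,540 (running OOP $4,330.80). Insurer: $7,700 − $1,540 = $6,160.
Bill 4, $458: deductible already satisfied, so member's share is 20% × $458 = $91.60. Member owes $91.60 (running OOP $4,422.40). Insurer: $458 − $91.60 = $366.40.

$366.40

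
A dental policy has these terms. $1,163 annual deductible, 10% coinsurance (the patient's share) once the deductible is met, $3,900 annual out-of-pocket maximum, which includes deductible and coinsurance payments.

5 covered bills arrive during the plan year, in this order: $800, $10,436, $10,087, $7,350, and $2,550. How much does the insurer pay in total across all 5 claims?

Claim 1 ($800): all of it applies to the deductible. Patient pays $800; OOP now $800. Plan pays $800 − $800 = $0.
Claim 2 ($10,436): $363 finishes the deductible; $10,073 goes to coinsurance; 10% of $10,073 = $1,007.30. Patient owes $1,370.30 (running OOP $2,170.30). Insurer: $10,436 − $1,370.30 = $9,065.70.
Claim 3 ($10,087): 10% coinsurance on $10,087 = $1,008.70. Cost to patient: $1,008.70. OOP to date $3,179. Insurer: $10,087 − $1,008.70 = $9,078.30.
Claim 4 ($7,350): deductible already satisfied, so patient's share is 10% × $7,350 = $735. Adding that to $3,179 gives $3,914, past the $3,900 cap; patient pays only $3,900 − $3,179 = $721. Plan pays $7,350 − $721 = $6,629.
Claim 5 ($2,550): 10% coinsurance on $2,550 = $255. That would push OOP to $4,155, over the $3,900 cap, so patient pays $3,900 − $3,900 = $0. Insurer: $2,550 − $0 = $2,550.
Insurer total: $0 + $9,065.70 + $9,078.30 + $6,629 + $2,550 = $27,323.

$27,323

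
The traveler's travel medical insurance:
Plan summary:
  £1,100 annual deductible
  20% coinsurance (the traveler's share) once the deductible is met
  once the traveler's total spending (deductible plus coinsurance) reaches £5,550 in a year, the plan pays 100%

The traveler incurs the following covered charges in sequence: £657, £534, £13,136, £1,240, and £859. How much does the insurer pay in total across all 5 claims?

£12,260.80

#1 (£657): fully absorbed by the deductible. Cost to traveler: £657. OOP to date £657. Insurer: £657 − £657 = £0.
#2 (£534): £443 finishes the deductible; £91 goes to coinsurance; traveler's 20% is £18.20. Traveler owes £461.20 (running OOP £1,118.20). Insurer: £534 − £461.20 = £72.80.
#3 (£13,136): 20% coinsurance on £13,136 = £2,627.20. Traveler owes £2,627.20 (running OOP £3,745.40). Plan pays £13,136 − £2,627.20 = £10,508.80.
#4 (£1,240): 20% coinsurance on £1,240 = £248. Traveler owes £248 (running OOP £3,993.40). Plan pays £1,240 − £248 = £992.
#5 (£859): deductible met; 20% of £859 = £171.80. Traveler owes £171.80 (running OOP £4,165.20). Plan pays £859 − £171.80 = £687.20.
Insurer total = bills − traveler's total = £16,426 − £4,165.20 = £12,260.80.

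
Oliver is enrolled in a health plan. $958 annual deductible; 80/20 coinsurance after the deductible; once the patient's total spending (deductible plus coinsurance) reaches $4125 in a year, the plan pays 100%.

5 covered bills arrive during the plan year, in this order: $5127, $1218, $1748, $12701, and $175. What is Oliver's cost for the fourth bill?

$1740

#1 ($5127): $958 to deductible, leaving $4169; coinsurance $4169 × 20% = $833.80. Patient pays $1791.80; OOP now $1791.80.
#2 ($1218): deductible already satisfied, so patient's share is 20% × $1218 = $243.60. Patient pays $243.60; OOP now $2035.40.
#3 ($1748): 20% coinsurance on $1748 = $349.60. Cost to patient: $349.60. OOP to date $2385.
#4 ($12701): deductible already satisfied, so patient's share is 20% × $12701 = $2540.20. Adding that to $2385 gives $4925.20, past the $4125 cap; patient pays only $4125 − $2385 = $1740.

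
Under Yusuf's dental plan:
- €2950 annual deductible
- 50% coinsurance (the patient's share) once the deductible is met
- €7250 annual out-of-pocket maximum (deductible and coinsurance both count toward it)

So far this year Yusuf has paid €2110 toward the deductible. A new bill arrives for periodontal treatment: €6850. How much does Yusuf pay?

€3845

Remaining deductible: €2950 − €2110 = €840.
That leaves €6850 − €840 = €6010 for coinsurance.
Coinsurance: €6010 × 50% = €3005.
So the patient owes €840 + €3005 = €3845 before any cap.
Year-to-date out-of-pocket becomes €2110 + €3845 = €5955, still under the €7250 maximum, so no cap applies.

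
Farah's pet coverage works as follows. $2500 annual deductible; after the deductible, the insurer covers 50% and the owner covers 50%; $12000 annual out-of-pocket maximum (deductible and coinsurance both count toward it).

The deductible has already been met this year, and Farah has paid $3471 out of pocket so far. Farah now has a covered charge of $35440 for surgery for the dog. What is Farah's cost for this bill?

$8529

The deductible is already satisfied, so the full bill goes to coinsurance.
Coinsurance: $35440 × 50% = $17720.
That would bring total out-of-pocket to $21191, past the $12000 cap. The owner is capped at $12000 − $3471 = $8529 on this claim.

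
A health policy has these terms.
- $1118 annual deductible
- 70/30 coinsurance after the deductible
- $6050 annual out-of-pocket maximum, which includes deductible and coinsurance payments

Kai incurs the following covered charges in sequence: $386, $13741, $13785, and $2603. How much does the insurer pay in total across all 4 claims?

Claim 1 ($386): entire amount goes to the deductible. Patient pays $386; OOP now $386. Plan pays $386 − $386 = $0.
Claim 2 ($13741): $732 to deductible, leaving $13009; coinsurance $13009 × 30% = $3902.70. Cost to patient: $4634.70. OOP to date $5020.70. Insurer: $13741 − $4634.70 = $9106.30.
Claim 3 ($13785): 30% coinsurance on $13785 = $4135.50. That would push OOP to $9156.20, over the $6050 cap, so patient pays $6050 − $5020.70 = $1029.30. Plan pays $13785 − $1029.30 = $12755.70.
Claim 4 ($2603): 30% coinsurance on $2603 = $780.90. OOP would hit $6830.90 > $6050, so the cap limits the patient to $6050 − $6050 = $0. Insurer: $2603 − $0 = $2603.
Insurer total: $0 + $9106.30 + $12755.70 + $2603 = $24465.

$24465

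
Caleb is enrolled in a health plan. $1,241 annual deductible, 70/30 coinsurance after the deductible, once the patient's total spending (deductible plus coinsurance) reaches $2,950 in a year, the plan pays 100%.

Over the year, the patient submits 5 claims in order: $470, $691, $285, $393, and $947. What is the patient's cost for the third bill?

$141.50

Bill 1, $470: fully absorbed by the deductible. Patient owes $470 (running OOP $470).
Bill 2, $691: entire amount goes to the deductible. Cost to patient: $691. OOP to date $1,161.
Bill 3, $285: deductible takes $80, $205 remains; 30% of $205 = $61.50. Cost to patient: $141.50. OOP to date $1,302.50.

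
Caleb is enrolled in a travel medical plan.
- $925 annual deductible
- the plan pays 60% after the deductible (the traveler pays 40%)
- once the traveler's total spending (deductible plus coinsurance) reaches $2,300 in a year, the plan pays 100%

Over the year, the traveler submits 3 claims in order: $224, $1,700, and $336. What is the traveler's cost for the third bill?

$134.40

#1 ($224): entire amount goes to the deductible. Traveler pays $224; OOP now $224.
#2 ($1,700): deductible takes $701, $999 remains; 40% of $999 = $399.60. Cost to traveler: $1,100.60. OOP to date $1,324.60.
#3 ($336): deductible met; 40% of $336 = $134.40. Traveler owes $134.40 (running OOP $1,459).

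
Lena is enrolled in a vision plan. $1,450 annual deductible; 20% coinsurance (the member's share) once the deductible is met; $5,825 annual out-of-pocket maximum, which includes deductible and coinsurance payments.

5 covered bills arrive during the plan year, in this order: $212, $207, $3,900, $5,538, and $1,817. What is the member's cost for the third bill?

$1,604.80

Claim 1 ($212): fully absorbed by the deductible. Cost to member: $212. OOP to date $212.
Claim 2 ($207): entire amount goes to the deductible. Member owes $207 (running OOP $419).
Claim 3 ($3,900): $1,031 to deductible, leaving $2,869; 20% of $2,869 = $573.80. Cost to member: $1,604.80. OOP to date $2,023.80.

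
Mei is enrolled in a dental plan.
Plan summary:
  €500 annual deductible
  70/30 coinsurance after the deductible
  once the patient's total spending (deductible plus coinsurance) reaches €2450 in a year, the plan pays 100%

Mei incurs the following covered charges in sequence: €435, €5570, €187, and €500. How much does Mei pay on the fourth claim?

€150

Claim 1 (€435): entire amount goes to the deductible. Cost to patient: €435. OOP to date €435.
Claim 2 (€5570): €65 finishes the deductible; €5505 goes to coinsurance; coinsurance €5505 × 30% = €1651.50. Patient pays €1716.50; OOP now €2151.50.
Claim 3 (€187): 30% coinsurance on €187 = €56.10. Patient owes €56.10 (running OOP €2207.60).
Claim 4 (€500): 30% coinsurance on €500 = €150. Patient pays €150; OOP now €2357.60.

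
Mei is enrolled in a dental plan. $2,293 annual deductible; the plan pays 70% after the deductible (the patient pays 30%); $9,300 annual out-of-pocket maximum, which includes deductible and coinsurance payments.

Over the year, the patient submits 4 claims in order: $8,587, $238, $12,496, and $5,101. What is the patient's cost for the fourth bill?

Claim 1 ($8,587): $2,293 to deductible, leaving $6,294; patient's 30% is $1,888.20. Cost to patient: $4,181.20. OOP to date $4,181.20.
Claim 2 ($238): deductible already satisfied, so patient's share is 30% × $238 = $71.40. Cost to patient: $71.40. OOP to date $4,252.60.
Claim 3 ($12,496): deductible met; 30% of $12,496 = $3,748.80. Patient pays $3,748.80; OOP now $8,001.40.
Claim 4 ($5,101): deductible met; 30% of $5,101 = $1,530.30. Adding that to $8,001.40 gives $9,531.70, past the $9,300 cap; patient pays only $9,300 − $8,001.40 = $1,298.60.

$1,298.60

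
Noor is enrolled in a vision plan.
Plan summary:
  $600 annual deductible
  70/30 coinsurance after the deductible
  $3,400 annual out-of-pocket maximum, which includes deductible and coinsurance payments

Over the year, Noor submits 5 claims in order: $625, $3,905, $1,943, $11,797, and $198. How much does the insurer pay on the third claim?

$1,360.10

#1 ($625): $600 finishes the deductible; $25 goes to coinsurance; 30% of $25 = $7.50. Member pays $607.50; OOP now $607.50. Insurer: $625 − $607.50 = $17.50.
#2 ($3,905): deductible met; 30% of $3,905 = $1,171.50. Member pays $1,171.50; OOP now $1,779. Plan pays $3,905 − $1,171.50 = $2,733.50.
#3 ($1,943): 30% coinsurance on $1,943 = $582.90. Member owes $582.90 (running OOP $2,361.90). Insurer: $1,943 − $582.90 = $1,360.10.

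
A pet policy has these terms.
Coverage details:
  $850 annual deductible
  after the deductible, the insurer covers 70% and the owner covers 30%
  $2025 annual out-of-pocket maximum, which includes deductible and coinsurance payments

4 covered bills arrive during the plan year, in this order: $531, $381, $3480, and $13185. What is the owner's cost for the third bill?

Claim 1 ($531): all of it applies to the deductible. Cost to owner: $531. OOP to date $531.
Claim 2 ($381): deductible takes $319, $62 remains; coinsurance $62 × 30% = $18.60. Owner owes $337.60 (running OOP $868.60).
Claim 3 ($3480): 30% coinsurance on $3480 = $1044. Owner pays $1044; OOP now $1912.60.

$1044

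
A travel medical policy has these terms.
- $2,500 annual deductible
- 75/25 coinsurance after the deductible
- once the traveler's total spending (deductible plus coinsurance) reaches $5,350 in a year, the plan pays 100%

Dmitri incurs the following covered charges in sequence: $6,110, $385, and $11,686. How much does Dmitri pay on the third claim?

$1,851.25

Claim 1 ($6,110): deductible takes $2,500, $3,610 remains; 25% of $3,610 = $902.50. Traveler owes $3,402.50 (running OOP $3,402.50).
Claim 2 ($385): deductible met; 25% of $385 = $96.25. Traveler pays $96.25; OOP now $3,498.75.
Claim 3 ($11,686): 25% coinsurance on $11,686 = $2,921.50. That would push OOP to $6,420.25, over the $5,350 cap, so traveler pays $5,350 − $3,498.75 = $1,851.25.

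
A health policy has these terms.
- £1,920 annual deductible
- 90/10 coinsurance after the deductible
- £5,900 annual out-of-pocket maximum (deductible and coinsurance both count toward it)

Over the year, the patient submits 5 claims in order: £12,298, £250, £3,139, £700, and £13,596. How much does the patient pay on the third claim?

#1 (£12,298): deductible takes £1,920, £10,378 remains; 10% of £10,378 = £1,037.80. Cost to patient: £2,957.80. OOP to date £2,957.80.
#2 (£250): 10% coinsurance on £250 = £25. Cost to patient: £25. OOP to date £2,982.80.
#3 (£3,139): deductible met; 10% of £3,139 = £313.90. Patient owes £313.90 (running OOP £3,296.70).

£313.90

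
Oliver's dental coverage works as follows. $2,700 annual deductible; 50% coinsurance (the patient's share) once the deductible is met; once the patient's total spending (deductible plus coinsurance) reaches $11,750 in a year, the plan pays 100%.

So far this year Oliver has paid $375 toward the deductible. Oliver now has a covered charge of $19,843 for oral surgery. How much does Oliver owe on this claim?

$375 of the $2,700 deductible is already met, leaving $2,325.
That leaves $19,843 − $2,325 = $17,518 for coinsurance.
Patient's 50% share of $17,518 is $8,759.
Patient responsibility before any cap: $2,325 + $8,759 = $11,084.
Year-to-date out-of-pocket becomes $375 + $11,084 = $11,459, still under the $11,750 maximum, so no cap applies.

$11,084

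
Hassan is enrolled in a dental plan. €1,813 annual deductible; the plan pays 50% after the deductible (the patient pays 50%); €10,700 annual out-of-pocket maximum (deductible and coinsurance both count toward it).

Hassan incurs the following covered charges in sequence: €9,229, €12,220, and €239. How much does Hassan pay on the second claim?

Claim 1 — €9,229: deductible takes €1,813, €7,416 remains; 50% of €7,416 = €3,708. Patient pays €5,521; OOP now €5,521.
Claim 2 — €12,220: deductible met; 50% of €12,220 = €6,110. OOP would hit €11,631 > €10,700, so the cap limits the patient to €10,700 − €5,521 = €5,179.

€5,179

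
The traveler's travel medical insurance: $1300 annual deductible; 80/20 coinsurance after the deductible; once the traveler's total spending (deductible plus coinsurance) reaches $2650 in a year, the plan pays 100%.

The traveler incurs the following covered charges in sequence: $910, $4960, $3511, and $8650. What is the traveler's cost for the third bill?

#1 ($910): all of it applies to the deductible. Cost to traveler: $910. OOP to date $910.
#2 ($4960): $390 finishes the deductible; $4570 goes to coinsurance; coinsurance $4570 × 20% = $914. Cost to traveler: $1304. OOP to date $2214.
#3 ($3511): 20% coinsurance on $3511 = $702.20. That would push OOP to $2916.20, over the $2650 cap, so traveler pays $2650 − $2214 = $436.

$436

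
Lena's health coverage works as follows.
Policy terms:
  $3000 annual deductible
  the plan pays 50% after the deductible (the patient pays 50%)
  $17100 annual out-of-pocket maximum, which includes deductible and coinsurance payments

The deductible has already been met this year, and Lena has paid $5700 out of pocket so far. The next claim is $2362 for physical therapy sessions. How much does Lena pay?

The deductible is already satisfied, so the full bill goes to coinsurance.
Coinsurance: $2362 × 50% = $1181.
Year-to-date out-of-pocket becomes $5700 + $1181 = $6881, still under the $17100 maximum, so no cap applies.

$1181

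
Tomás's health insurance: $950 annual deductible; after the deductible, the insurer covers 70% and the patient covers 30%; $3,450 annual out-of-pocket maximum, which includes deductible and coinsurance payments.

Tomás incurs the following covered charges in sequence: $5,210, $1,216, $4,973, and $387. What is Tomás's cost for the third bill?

$857.20

Bill 1, $5,210: $950 finishes the deductible; $4,260 goes to coinsurance; patient's 30% is $1,278. Patient pays $2,228; OOP now $2,228.
Bill 2, $1,216: 30% coinsurance on $1,216 = $364.80. Cost to patient: $364.80. OOP to date $2,592.80.
Bill 3, $4,973: deductible already satisfied, so patient's share is 30% × $4,973 = $1,491.90. Adding that to $2,592.80 gives $4,084.70, past the $3,450 cap; patient pays only $3,450 − $2,592.80 = $857.20.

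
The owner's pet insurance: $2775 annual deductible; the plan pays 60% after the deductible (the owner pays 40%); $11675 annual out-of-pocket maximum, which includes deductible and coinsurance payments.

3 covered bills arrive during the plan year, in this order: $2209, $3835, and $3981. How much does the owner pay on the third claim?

Bill 1, $2209: all of it applies to the deductible. Owner pays $2209; OOP now $2209.
Bill 2, $3835: deductible takes $566, $3269 remains; owner's 40% is $1307.60. Cost to owner: $1873.60. OOP to date $4082.60.
Bill 3, $3981: deductible already satisfied, so owner's share is 40% × $3981 = $1592.40. Owner owes $1592.40 (running OOP $5675).

$1592.40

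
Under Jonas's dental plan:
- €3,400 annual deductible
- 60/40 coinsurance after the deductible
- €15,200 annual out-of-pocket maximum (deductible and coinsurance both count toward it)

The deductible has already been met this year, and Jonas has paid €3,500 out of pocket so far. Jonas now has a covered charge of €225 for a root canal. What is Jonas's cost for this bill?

€90

The deductible is already satisfied, so the full bill goes to coinsurance.
40% of €225 = €90 falls to the patient.
Cumulative spending €3,500 + €90 = €3,590 stays under the €15,200 maximum.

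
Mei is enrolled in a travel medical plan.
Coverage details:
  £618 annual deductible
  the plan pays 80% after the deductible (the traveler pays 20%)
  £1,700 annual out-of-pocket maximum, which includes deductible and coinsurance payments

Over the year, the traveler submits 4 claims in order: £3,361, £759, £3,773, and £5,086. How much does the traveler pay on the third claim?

Bill 1, £3,361: £618 to deductible, leaving £2,743; 20% of £2,743 = £548.60. Traveler owes £1,166.60 (running OOP £1,166.60).
Bill 2, £759: deductible met; 20% of £759 = £151.80. Traveler pays £151.80; OOP now £1,318.40.
Bill 3, £3,773: deductible already satisfied, so traveler's share is 20% × £3,773 = £754.60. Adding that to £1,318.40 gives £2,073, past the £1,700 cap; traveler pays only £1,700 − £1,318.40 = £381.60.

£381.60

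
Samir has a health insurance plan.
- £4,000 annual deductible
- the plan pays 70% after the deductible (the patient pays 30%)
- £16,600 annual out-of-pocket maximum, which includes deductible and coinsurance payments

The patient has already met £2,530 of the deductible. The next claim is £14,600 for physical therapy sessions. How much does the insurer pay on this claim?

£9,191

Remaining deductible: £4,000 − £2,530 = £1,470.
After the £1,470 deductible portion, £14,600 − £1,470 = £13,130 is subject to coinsurance.
30% of £13,130 = £3,939 falls to the patient.
Patient responsibility before any cap: £1,470 + £3,939 = £5,409.
Cumulative spending £2,530 + £5,409 = £7,939 stays under the £16,600 maximum.
The insurer covers the remainder: £14,600 − £5,409 = £9,191.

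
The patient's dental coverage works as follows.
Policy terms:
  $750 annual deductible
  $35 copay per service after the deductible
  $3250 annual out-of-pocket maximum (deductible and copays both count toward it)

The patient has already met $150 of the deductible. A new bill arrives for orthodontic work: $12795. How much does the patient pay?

Remaining deductible: $750 − $150 = $600.
That leaves $12795 − $600 = $12195 for the copay.
Copay on this service: $35.
Patient responsibility before any cap: $600 + $35 = $635.
Total out-of-pocket so far would be $150 + $635 = $785, below the $3250 cap — no reduction.

$635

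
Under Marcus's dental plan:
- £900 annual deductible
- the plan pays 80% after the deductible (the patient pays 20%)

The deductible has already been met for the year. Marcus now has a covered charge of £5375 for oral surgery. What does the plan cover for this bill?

With the deductible met, the entire £5375 is subject to coinsurance.
20% of £5375 = £1075 falls to the patient.
Insurer pays the balance: £5375 − £1075 = £4300.

£4300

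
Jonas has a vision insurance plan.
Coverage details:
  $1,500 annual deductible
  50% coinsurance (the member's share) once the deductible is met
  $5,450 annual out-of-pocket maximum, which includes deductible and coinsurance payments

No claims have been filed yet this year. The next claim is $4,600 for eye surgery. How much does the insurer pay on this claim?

$1,550

The full $1,500 deductible is still open; $1,500 of this bill applies to it.
The remaining $3,100 (= $4,600 − $1,500) moves to coinsurance.
50% of $3,100 = $1,550 falls to the member.
So the member owes $1,500 + $1,550 = $3,050 before any cap.
Year-to-date out-of-pocket becomes $0 + $3,050 = $3,050, still under the $5,450 maximum, so no cap applies.
Insurer pays the balance: $4,600 − $3,050 = $1,550.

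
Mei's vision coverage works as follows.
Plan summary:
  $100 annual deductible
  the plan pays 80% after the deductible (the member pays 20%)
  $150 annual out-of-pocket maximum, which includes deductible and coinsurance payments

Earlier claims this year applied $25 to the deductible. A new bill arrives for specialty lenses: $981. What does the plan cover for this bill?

Deductible still to meet: $100 − $25 = $75.
That leaves $981 − $75 = $906 for coinsurance.
Member's 20% share of $906 is $181.20.
So the member owes $75 + $181.20 = $256.20 before any cap.
Adding $256.20 to the $25 already spent would give $281.20, which exceeds the $150 cap; the member pays just $150 − $25 = $125.
Insurer pays the balance: $981 − $125 = $856.

$856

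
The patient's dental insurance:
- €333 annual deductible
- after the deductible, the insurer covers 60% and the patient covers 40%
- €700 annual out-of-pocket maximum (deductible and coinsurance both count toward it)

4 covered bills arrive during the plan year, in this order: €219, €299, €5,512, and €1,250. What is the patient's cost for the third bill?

Bill 1, €219: entire amount goes to the deductible. Cost to patient: €219. OOP to date €219.
Bill 2, €299: deductible takes €114, €185 remains; patient's 40% is €74. Patient owes €188 (running OOP €407).
Bill 3, €5,512: deductible already satisfied, so patient's share is 40% × €5,512 = €2,204.80. That would push OOP to €2,611.80, over the €700 cap, so patient pays €700 − €407 = €293.

€293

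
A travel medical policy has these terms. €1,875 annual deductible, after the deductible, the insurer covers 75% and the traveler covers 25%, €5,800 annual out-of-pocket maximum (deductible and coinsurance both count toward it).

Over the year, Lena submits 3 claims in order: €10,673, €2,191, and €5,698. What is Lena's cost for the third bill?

Claim 1 (€10,673): €1,875 to deductible, leaving €8,798; 25% of €8,798 = €2,199.50. Cost to traveler: €4,074.50. OOP to date €4,074.50.
Claim 2 (€2,191): deductible already satisfied, so traveler's share is 25% × €2,191 = €547.75. Traveler pays €547.75; OOP now €4,622.25.
Claim 3 (€5,698): deductible met; 25% of €5,698 = €1,424.50. Adding that to €4,622.25 gives €6,046.75, past the €5,800 cap; traveler pays only €5,800 − €4,622.25 = €1,177.75.

€1,177.75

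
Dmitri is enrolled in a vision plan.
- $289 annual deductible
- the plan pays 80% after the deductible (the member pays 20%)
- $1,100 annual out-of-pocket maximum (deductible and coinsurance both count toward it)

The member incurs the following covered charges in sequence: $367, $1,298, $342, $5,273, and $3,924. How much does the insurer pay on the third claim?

Claim 1 — $367: deductible takes $289, $78 remains; member's 20% is $15.60. Member owes $304.60 (running OOP $304.60). Insurer: $367 − $304.60 = $62.40.
Claim 2 — $1,298: 20% coinsurance on $1,298 = $259.60. Cost to member: $259.60. OOP to date $564.20. Plan pays $1,298 − $259.60 = $1,038.40.
Claim 3 — $342: deductible met; 20% of $342 = $68.40. Member owes $68.40 (running OOP $632.60). Plan pays $342 − $68.40 = $273.60.

$273.60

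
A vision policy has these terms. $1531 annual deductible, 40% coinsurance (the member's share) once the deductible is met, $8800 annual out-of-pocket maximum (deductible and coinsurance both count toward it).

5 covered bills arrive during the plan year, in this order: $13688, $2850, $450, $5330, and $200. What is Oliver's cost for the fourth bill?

#1 ($13688): $1531 finishes the deductible; $12157 goes to coinsurance; 40% of $12157 = $4862.80. Cost to member: $6393.80. OOP to date $6393.80.
#2 ($2850): deductible already satisfied, so member's share is 40% × $2850 = $1140. Cost to member: $1140. OOP to date $7533.80.
#3 ($450): 40% coinsurance on $450 = $180. Member pays $180; OOP now $7713.80.
#4 ($5330): deductible already satisfied, so member's share is 40% × $5330 = $2132. That would push OOP to $9845.80, over the $8800 cap, so member pays $8800 − $7713.80 = $1086.20.

$1086.20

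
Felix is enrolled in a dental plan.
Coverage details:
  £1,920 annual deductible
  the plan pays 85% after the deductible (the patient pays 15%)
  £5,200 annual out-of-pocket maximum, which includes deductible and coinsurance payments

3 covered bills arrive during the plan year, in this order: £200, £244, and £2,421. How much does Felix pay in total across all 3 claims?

£2,061.75

Claim 1 (£200): all of it applies to the deductible. Cost to patient: £200. OOP to date £200.
Claim 2 (£244): fully absorbed by the deductible. Cost to patient: £244. OOP to date £444.
Claim 3 (£2,421): deductible takes £1,476, £945 remains; patient's 15% is £141.75. Cost to patient: £1,617.75. OOP to date £2,061.75.
Total paid by the patient: £200 + £244 + £1,617.75 = £2,061.75.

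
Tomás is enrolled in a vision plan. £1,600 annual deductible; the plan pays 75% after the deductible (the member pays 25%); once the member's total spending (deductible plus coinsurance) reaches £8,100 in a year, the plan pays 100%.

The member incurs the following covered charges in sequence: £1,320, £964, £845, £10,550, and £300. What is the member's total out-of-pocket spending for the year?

£4,694.75

Claim 1 (£1,320): fully absorbed by the deductible. Cost to member: £1,320. OOP to date £1,320.
Claim 2 (£964): £280 to deductible, leaving £684; member's 25% is £171. Member owes £451 (running OOP £1,771).
Claim 3 (£845): deductible already satisfied, so member's share is 25% × £845 = £211.25. Member owes £211.25 (running OOP £1,982.25).
Claim 4 (£10,550): 25% coinsurance on £10,550 = £2,637.50. Member owes £2,637.50 (running OOP £4,619.75).
Claim 5 (£300): deductible met; 25% of £300 = £75. Member pays £75; OOP now £4,694.75.
Summing the member's payments: £1,320 + £451 + £211.25 + £2,637.50 + £75 = £4,694.75.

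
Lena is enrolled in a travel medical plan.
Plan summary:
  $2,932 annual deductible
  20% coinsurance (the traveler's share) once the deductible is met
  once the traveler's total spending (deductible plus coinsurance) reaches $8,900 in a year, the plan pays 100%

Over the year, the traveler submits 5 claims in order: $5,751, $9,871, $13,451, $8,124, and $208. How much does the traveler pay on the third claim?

$2,690.20

Bill 1, $5,751: deductible takes $2,932, $2,819 remains; coinsurance $2,819 × 20% = $563.80. Traveler owes $3,495.80 (running OOP $3,495.80).
Bill 2, $9,871: deductible met; 20% of $9,871 = $1,974.20. Traveler owes $1,974.20 (running OOP $5,470).
Bill 3, $13,451: deductible already satisfied, so traveler's share is 20% × $13,451 = $2,690.20. Cost to traveler: $2,690.20. OOP to date $8,160.20.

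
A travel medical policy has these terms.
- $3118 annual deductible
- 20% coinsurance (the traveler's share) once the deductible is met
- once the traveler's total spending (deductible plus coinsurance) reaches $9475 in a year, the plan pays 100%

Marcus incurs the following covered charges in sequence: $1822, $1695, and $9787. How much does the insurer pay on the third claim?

#1 ($1822): entire amount goes to the deductible. Cost to traveler: $1822. OOP to date $1822. Plan pays $1822 − $1822 = $0.
#2 ($1695): $1296 finishes the deductible; $399 goes to coinsurance; coinsurance $399 × 20% = $79.80. Traveler pays $1375.80; OOP now $3197.80. Insurer: $1695 − $1375.80 = $319.20.
#3 ($9787): deductible already satisfied, so traveler's share is 20% × $9787 = $1957.40. Traveler pays $1957.40; OOP now $5155.20. Insurer: $9787 − $1957.40 = $7829.60.

$7829.60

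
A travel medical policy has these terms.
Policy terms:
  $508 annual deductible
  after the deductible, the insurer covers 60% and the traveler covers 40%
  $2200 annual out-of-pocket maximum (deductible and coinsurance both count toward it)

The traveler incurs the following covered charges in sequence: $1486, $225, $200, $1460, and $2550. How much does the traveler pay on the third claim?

$80

Bill 1, $1486: deductible takes $508, $978 remains; coinsurance $978 × 40% = $391.20. Traveler owes $899.20 (running OOP $899.20).
Bill 2, $225: 40% coinsurance on $225 = $90. Cost to traveler: $90. OOP to date $989.20.
Bill 3, $200: 40% coinsurance on $200 = $80. Traveler pays $80; OOP now $1069.20.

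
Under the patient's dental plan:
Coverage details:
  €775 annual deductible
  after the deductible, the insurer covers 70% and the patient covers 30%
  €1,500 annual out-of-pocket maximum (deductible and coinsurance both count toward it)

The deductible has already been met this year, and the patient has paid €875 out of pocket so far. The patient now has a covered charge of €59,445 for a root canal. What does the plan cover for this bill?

The deductible is already satisfied, so the full bill goes to coinsurance.
Coinsurance: €59,445 × 30% = €17,833.50.
That would bring total out-of-pocket to €18,708.50, past the €1,500 cap. The patient is capped at €1,500 − €875 = €625 on this claim.
Insurer pays the balance: €59,445 − €625 = €58,820.

€58,820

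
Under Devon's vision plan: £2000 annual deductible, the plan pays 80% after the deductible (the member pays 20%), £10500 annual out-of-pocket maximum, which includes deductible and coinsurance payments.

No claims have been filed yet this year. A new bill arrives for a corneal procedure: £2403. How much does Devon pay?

£2080.60

Deductible not yet touched, so the first £2000 of the bill goes to the deductible.
That leaves £2403 − £2000 = £403 for coinsurance.
Member's 20% share of £403 is £80.60.
Member responsibility before any cap: £2000 + £80.60 = £2080.60.
Cumulative spending £0 + £2080.60 = £2080.60 stays under the £10500 maximum.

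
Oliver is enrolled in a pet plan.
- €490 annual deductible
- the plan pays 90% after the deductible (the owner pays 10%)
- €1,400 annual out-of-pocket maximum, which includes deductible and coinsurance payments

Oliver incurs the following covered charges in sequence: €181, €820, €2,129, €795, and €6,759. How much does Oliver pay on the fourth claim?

€79.50

Claim 1 — €181: fully absorbed by the deductible. Owner owes €181 (running OOP €181).
Claim 2 — €820: deductible takes €309, €511 remains; coinsurance €511 × 10% = €51.10. Owner owes €360.10 (running OOP €541.10).
Claim 3 — €2,129: deductible met; 10% of €2,129 = €212.90. Owner pays €212.90; OOP now €754.
Claim 4 — €795: deductible met; 10% of €795 = €79.50. Owner owes €79.50 (running OOP €833.50).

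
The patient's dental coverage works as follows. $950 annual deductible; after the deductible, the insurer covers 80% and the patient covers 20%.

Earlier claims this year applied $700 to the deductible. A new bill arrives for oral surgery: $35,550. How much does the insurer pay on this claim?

$28,240

Remaining deductible: $950 − $700 = $250.
After the $250 deductible portion, $35,550 − $250 = $35,300 is subject to coinsurance.
20% of $35,300 = $7,060 falls to the patient.
So the patient owes $250 + $7,060 = $7,310.
Insurer pays the balance: $35,550 − $7,310 = $28,240.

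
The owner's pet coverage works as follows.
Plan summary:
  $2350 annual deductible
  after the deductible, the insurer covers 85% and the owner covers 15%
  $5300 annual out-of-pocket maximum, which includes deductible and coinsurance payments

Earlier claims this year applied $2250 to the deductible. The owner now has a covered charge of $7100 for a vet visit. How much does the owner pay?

$1150

Remaining deductible: $2350 − $2250 = $100.
That leaves $7100 − $100 = $7000 for coinsurance.
15% of $7000 = $1050 falls to the owner.
Owner responsibility before any cap: $100 + $1050 = $1150.
Cumulative spending $2250 + $1150 = $3400 stays under the $5300 maximum.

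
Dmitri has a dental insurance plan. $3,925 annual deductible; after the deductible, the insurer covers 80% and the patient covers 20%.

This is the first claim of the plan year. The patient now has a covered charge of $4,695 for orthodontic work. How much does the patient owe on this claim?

Nothing has been paid toward the $3,925 deductible, so the first $3,925 of this charge is applied there.
After the $3,925 deductible portion, $4,695 − $3,925 = $770 is subject to coinsurance.
Coinsurance: $770 × 20% = $154.
That puts the patient's cost at $3,925 + $154 = $4,079.

$4,079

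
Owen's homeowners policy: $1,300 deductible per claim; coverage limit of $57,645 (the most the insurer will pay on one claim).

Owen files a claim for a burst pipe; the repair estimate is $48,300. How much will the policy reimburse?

$47,000

After the deductible, $48,300 − $1,300 = $47,000 remains.
$47,000 is within the $57,645 limit, so the insurer pays $47,000.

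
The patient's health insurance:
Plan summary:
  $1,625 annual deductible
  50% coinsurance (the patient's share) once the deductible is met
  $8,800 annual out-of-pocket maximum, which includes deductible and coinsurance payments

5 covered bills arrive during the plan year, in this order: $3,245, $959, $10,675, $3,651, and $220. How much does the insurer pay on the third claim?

Bill 1, $3,245: $1,625 finishes the deductible; $1,620 goes to coinsurance; 50% of $1,620 = $810. Patient pays $2,435; OOP now $2,435. Plan pays $3,245 − $2,435 = $810.
Bill 2, $959: 50% coinsurance on $959 = $479.50. Patient owes $479.50 (running OOP $2,914.50). Insurer: $959 − $479.50 = $479.50.
Bill 3, $10,675: deductible met; 50% of $10,675 = $5,337.50. Patient owes $5,337.50 (running OOP $8,252). Insurer: $10,675 − $5,337.50 = $5,337.50.

$5,337.50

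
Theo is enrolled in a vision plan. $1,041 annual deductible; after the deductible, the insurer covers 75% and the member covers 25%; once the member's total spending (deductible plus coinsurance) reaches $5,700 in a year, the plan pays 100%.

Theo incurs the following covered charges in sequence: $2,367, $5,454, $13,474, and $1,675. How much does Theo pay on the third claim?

$2,964

Bill 1, $2,367: $1,041 finishes the deductible; $1,326 goes to coinsurance; member's 25% is $331.50. Cost to member: $1,372.50. OOP to date $1,372.50.
Bill 2, $5,454: deductible met; 25% of $5,454 = $1,363.50. Member owes $1,363.50 (running OOP $2,736).
Bill 3, $13,474: deductible met; 25% of $13,474 = $3,368.50. Adding that to $2,736 gives $6,104.50, past the $5,700 cap; member pays only $5,700 − $2,736 = $2,964.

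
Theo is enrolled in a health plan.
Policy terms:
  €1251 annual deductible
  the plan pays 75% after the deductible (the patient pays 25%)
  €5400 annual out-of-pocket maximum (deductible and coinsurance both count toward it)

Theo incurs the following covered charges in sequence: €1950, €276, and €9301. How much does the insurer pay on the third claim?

€6975.75

Claim 1 (€1950): deductible takes €1251, €699 remains; 25% of €699 = €174.75. Patient pays €1425.75; OOP now €1425.75. Plan pays €1950 − €1425.75 = €524.25.
Claim 2 (€276): 25% coinsurance on €276 = €69. Patient pays €69; OOP now €1494.75. Insurer: €276 − €69 = €207.
Claim 3 (€9301): deductible already satisfied, so patient's share is 25% × €9301 = €2325.25. Cost to patient: €2325.25. OOP to date €3820. Plan pays €9301 − €2325.25 = €6975.75.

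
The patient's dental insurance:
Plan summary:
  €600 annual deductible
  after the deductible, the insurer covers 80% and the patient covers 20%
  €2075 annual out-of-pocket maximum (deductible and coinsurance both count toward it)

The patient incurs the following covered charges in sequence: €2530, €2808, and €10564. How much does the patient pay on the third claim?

#1 (€2530): deductible takes €600, €1930 remains; 20% of €1930 = €386. Patient pays €986; OOP now €986.
#2 (€2808): deductible already satisfied, so patient's share is 20% × €2808 = €561.60. Patient owes €561.60 (running OOP €1547.60).
#3 (€10564): deductible already satisfied, so patient's share is 20% × €10564 = €2112.80. Adding that to €1547.60 gives €3660.40, past the €2075 cap; patient pays only €2075 − €1547.60 = €527.40.

€527.40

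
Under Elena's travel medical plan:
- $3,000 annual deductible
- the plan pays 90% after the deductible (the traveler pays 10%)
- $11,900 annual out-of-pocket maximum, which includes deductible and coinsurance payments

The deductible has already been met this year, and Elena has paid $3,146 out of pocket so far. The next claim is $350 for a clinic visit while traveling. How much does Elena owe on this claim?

The deductible is already satisfied, so the full bill goes to coinsurance.
Traveler's 10% share of $350 is $35.
Total out-of-pocket so far would be $3,146 + $35 = $3,181, below the $11,900 cap — no reduction.

$35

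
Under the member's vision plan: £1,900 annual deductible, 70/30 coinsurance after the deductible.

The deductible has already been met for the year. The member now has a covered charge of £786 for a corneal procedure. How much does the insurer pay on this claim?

With the deductible met, the entire £786 is subject to coinsurance.
30% of £786 = £235.80 falls to the member.
The plan picks up £786 − £235.80 = £550.20.

£550.20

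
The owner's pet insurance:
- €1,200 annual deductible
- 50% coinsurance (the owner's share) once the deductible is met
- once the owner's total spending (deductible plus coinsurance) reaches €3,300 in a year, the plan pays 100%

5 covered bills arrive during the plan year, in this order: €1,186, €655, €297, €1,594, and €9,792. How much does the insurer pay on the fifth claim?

€8,958

Bill 1, €1,186: fully absorbed by the deductible. Owner owes €1,186 (running OOP €1,186). Plan pays €1,186 − €1,186 = €0.
Bill 2, €655: €14 finishes the deductible; €641 goes to coinsurance; 50% of €641 = €320.50. Owner pays €334.50; OOP now €1,520.50. Plan pays €655 − €334.50 = €320.50.
Bill 3, €297: deductible already satisfied, so owner's share is 50% × €297 = €148.50. Owner pays €148.50; OOP now €1,669. Insurer: €297 − €148.50 = €148.50.
Bill 4, €1,594: deductible met; 50% of €1,594 = €797. Owner pays €797; OOP now €2,466. Plan pays €1,594 − €797 = €797.
Bill 5, €9,792: deductible already satisfied, so owner's share is 50% × €9,792 = €4,896. That would push OOP to €7,362, over the €3,300 cap, so owner pays €3,300 − €2,466 = €834. Insurer: €9,792 − €834 = €8,958.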